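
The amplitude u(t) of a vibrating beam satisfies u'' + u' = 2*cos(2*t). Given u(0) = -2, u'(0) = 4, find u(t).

u = 2 - 18*exp(-t)/5 - 2*cos(2*t)/5 + sin(2*t)/5

Characteristic equation r² + r = 0 factors as (r + 1)r = 0, so r = -1, 0.
Hence u_h = C1*exp(-t) + C2.
Try u_p = A*cos(2*t) + B*sin(2*t). Substituting and equating the coefficients of cos(2t) and sin(2t) gives A = -2/5, B = 1/5, so u_p = -2*cos(2*t)/5 + sin(2*t)/5.
General solution: u = C2 - 2*cos(2*t)/5 + sin(2*t)/5 + C1*exp(-t).
Apply the initial conditions: u(0) = -2/5 + C1 + C2 = -2 and u'(0) = 2/5 - C1 = 4. Solving gives C1 = -18/5, C2 = 2.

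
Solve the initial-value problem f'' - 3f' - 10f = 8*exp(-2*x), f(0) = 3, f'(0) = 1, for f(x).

Characteristic equation r² - 3r - 10 = 0 factors as (r - 5)(r + 2) = 0, so r = 5, -2.
Hence f_h = C1*exp(5*x) + C2*exp(-2*x).
Since exp(-2*x) solves the homogeneous equation (r = -2 is a root of multiplicity 1), multiply the trial by x. Try f_p = A*x*exp(-2*x). Substituting into the equation and dividing by exp(-2*x) gives A = -8/7, so f_p = -8*x*exp(-2*x)/7.
General solution: f = C1*exp(5*x) + C2*exp(-2*x) - 8*x*exp(-2*x)/7.
Apply the initial conditions: f(0) = C1 + C2 = 3 and f'(0) = -8/7 - 2*C2 + 5*C1 = 1. Solving gives C1 = 57/49, C2 = 90/49.

f = 57*exp(5*x)/49 + 90*exp(-2*x)/49 - 8*x*exp(-2*x)/7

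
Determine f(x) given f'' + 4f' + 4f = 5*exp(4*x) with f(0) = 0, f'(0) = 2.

Characteristic equation r² + 4r + 4 = 0 has discriminant (4)² - 4·(4) = 0, so r = -2 is a repeated root.
Hence f_h = (C1 + C2*x)*exp(-2*x).
Try f_p = A*exp(4*x). Substituting into the equation and dividing by exp(4*x) gives A = 5/36, so f_p = 5*exp(4*x)/36.
General solution: f = 5*exp(4*x)/36 + C1*exp(-2*x) + C2*x*exp(-2*x).
Apply the initial conditions: f(0) = 5/36 + C1 = 0 and f'(0) = 5/9 + C2 - 2*C1 = 2. Solving gives C1 = -5/36, C2 = 7/6.

f = -5*exp(-2*x)/36 + 5*exp(4*x)/36 + 7*x*exp(-2*x)/6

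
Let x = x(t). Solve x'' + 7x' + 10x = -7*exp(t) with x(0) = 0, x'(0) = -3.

Characteristic equation r² + 7r + 10 = 0 factors as (r + 5)(r + 2) = 0, so r = -5, -2.
Hence x_h = C1*exp(-5*t) + C2*exp(-2*t).
Try x_p = A*exp(t). Substituting into the equation and dividing by exp(t) gives A = -7/18, so x_p = -7*exp(t)/18.
General solution: x = -7*exp(t)/18 + C1*exp(-5*t) + C2*exp(-2*t).
Apply the initial conditions: x(0) = -7/18 + C1 + C2 = 0 and x'(0) = -7/18 - 5*C1 - 2*C2 = -3. Solving gives C1 = 11/18, C2 = -2/9.

x = -7*exp(t)/18 - 2*exp(-2*t)/9 + 11*exp(-5*t)/18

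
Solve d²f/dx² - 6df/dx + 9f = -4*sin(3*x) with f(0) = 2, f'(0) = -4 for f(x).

Characteristic equation r² - 6r + 9 = 0 has discriminant (-6)² - 4·(9) = 0, so r = 3 is a repeated root.
Hence f_h = (C1 + C2*x)*exp(3*x).
Try f_p = A*cos(3*x) + B*sin(3*x). Substituting and equating the coefficients of cos(3x) and sin(3x) gives A = -2/9, B = 0, so f_p = -2*cos(3*x)/9.
General solution: f = -2*cos(3*x)/9 + C1*exp(3*x) + C2*x*exp(3*x).
Apply the initial conditions: f(0) = -2/9 + C1 = 2 and f'(0) = C2 + 3*C1 = -4. Solving gives C1 = 20/9, C2 = -32/3.

f = -2*cos(3*x)/9 + 20*exp(3*x)/9 - 32*x*exp(3*x)/3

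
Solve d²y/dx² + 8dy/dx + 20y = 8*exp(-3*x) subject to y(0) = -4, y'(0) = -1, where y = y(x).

Characteristic equation r² + 8r + 20 = 0 has discriminant (8)² - 4·(20) = -16 < 0, so r = -4 ± 2i.
Hence y_h = C1*cos(2*x)*exp(-4*x) + C2*exp(-4*x)*sin(2*x).
Try y_p = A*exp(-3*x). Substituting into the equation and dividing by exp(-3*x) gives A = 8/5, so y_p = 8*exp(-3*x)/5.
General solution: y = 8*exp(-3*x)/5 + C1*cos(2*x)*exp(-4*x) + C2*exp(-4*x)*sin(2*x).
Apply the initial conditions: y(0) = 8/5 + C1 = -4 and y'(0) = -24/5 - 4*C1 + 2*C2 = -1. Solving gives C1 = -28/5, C2 = -93/10.

y = 8*exp(-3*x)/5 - 93*exp(-4*x)*sin(2*x)/10 - 28*cos(2*x)*exp(-4*x)/5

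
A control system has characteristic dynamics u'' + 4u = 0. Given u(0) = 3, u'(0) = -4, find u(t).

Characteristic equation r² + 4 = 0 has discriminant (0)² - 4·(4) = -16 < 0, so r = ± 2i.
Hence u_h = C1*cos(2*t) + C2*sin(2*t).
Apply the initial conditions: u(0) = C1 = 3 and u'(0) = 2*C2 = -4. Solving gives C1 = 3, C2 = -2.

u = -2*sin(2*t) + 3*cos(2*t)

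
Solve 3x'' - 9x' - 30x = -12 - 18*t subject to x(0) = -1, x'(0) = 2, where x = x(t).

x = 11/50 - 26*exp(5*t)/175 - 15*exp(-2*t)/14 + 3*t/5

Divide through by 3: x'' - 3x' - 10x = -4 - 6*t.
Characteristic equation r² - 3r - 10 = 0 factors as (r - 5)(r + 2) = 0, so r = 5, -2.
Hence x_h = C1*exp(5*t) + C2*exp(-2*t).
For the particular solution try x_p = A0 + A1*t. Substituting and matching coefficients of each power of t gives A0 = 11/50, A1 = 3/5, so x_p = 11/50 + 3*t/5.
General solution: x = 11/50 + 3*t/5 + C1*exp(5*t) + C2*exp(-2*t).
Apply the initial conditions: x(0) = 11/50 + C1 + C2 = -1 and x'(0) = 3/5 - 2*C2 + 5*C1 = 2. Solving gives C1 = -26/175, C2 = -15/14.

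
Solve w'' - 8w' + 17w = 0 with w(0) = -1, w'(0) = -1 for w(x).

Characteristic equation r² - 8r + 17 = 0 has discriminant (-8)² - 4·(17) = -4 < 0, so r = 4 ± i.
Hence w_h = C1*cos(x)*exp(4*x) + C2*exp(4*x)*sin(x).
Apply the initial conditions: w(0) = C1 = -1 and w'(0) = C2 + 4*C1 = -1. Solving gives C1 = -1, C2 = 3.

w = -cos(x)*exp(4*x) + 3*exp(4*x)*sin(x)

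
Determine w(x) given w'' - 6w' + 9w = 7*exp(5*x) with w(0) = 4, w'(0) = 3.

w = 7*exp(5*x)/4 + 9*exp(3*x)/4 - 25*x*exp(3*x)/2

Characteristic equation r² - 6r + 9 = 0 has discriminant (-6)² - 4·(9) = 0, so r = 3 is a repeated root.
Hence w_h = (C1 + C2*x)*exp(3*x).
Try w_p = A*exp(5*x). Substituting into the equation and dividing by exp(5*x) gives A = 7/4, so w_p = 7*exp(5*x)/4.
General solution: w = 7*exp(5*x)/4 + C1*exp(3*x) + C2*x*exp(3*x).
Apply the initial conditions: w(0) = 7/4 + C1 = 4 and w'(0) = 35/4 + C2 + 3*C1 = 3. Solving gives C1 = 9/4, C2 = -25/2.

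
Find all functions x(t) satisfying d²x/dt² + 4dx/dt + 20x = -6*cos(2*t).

Characteristic equation r² + 4r + 20 = 0 has discriminant (4)² - 4·(20) = -64 < 0, so r = -2 ± 4i.
Hence x_h = C1*cos(4*t)*exp(-2*t) + C2*exp(-2*t)*sin(4*t).
Try x_p = A*cos(2*t) + B*sin(2*t). Substituting and equating the coefficients of cos(2t) and sin(2t) gives A = -3/10, B = -3/20, so x_p = -3*cos(2*t)/10 - 3*sin(2*t)/20.

x = -3*cos(2*t)/10 - 3*sin(2*t)/20 + C1*cos(4*t)*exp(-2*t) + C2*exp(-2*t)*sin(4*t)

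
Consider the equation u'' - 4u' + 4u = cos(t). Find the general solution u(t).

Characteristic equation r² - 4r + 4 = 0 has discriminant (-4)² - 4·(4) = 0, so r = 2 is a repeated root.
Hence u_h = (C1 + C2*t)*exp(2*t).
Try u_p = A*cos(t) + B*sin(t). Substituting and equating the coefficients of cos(t) and sin(t) gives A = 3/25, B = -4/25, so u_p = -4*sin(t)/25 + 3*cos(t)/25.

u = -4*sin(t)/25 + 3*cos(t)/25 + C1*exp(2*t) + C2*t*exp(2*t)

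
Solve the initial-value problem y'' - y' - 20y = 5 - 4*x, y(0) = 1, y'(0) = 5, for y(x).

Characteristic equation r² - r - 20 = 0 factors as (r - 5)(r + 4) = 0, so r = 5, -4.
Hence y_h = C1*exp(5*x) + C2*exp(-4*x).
For the particular solution try y_p = A0 + A1*x. Substituting and matching coefficients of each power of x gives A0 = -13/50, A1 = 1/5, so y_p = -13/50 + x/5.
General solution: y = -13/50 + x/5 + C1*exp(5*x) + C2*exp(-4*x).
Apply the initial conditions: y(0) = -13/50 + C1 + C2 = 1 and y'(0) = 1/5 - 4*C2 + 5*C1 = 5. Solving gives C1 = 82/75, C2 = 1/6.

y = -13/50 + x/5 + exp(-4*x)/6 + 82*exp(5*x)/75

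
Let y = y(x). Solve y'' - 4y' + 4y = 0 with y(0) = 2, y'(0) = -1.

Characteristic equation r² - 4r + 4 = 0 has discriminant (-4)² - 4·(4) = 0, so r = 2 is a repeated root.
Hence y_h = (C1 + C2*x)*exp(2*x).
Apply the initial conditions: y(0) = C1 = 2 and y'(0) = C2 + 2*C1 = -1. Solving gives C1 = 2, C2 = -5.

y = 2*exp(2*x) - 5*x*exp(2*x)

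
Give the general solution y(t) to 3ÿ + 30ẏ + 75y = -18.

Divide through by 3: y'' + 10y' + 25y = -6.
Characteristic equation r² + 10r + 25 = 0 has discriminant (10)² - 4·(25) = 0, so r = -5 is a repeated root.
Hence y_h = (C1 + C2*t)*exp(-5*t).
For the particular solution try y_p = A0. Substituting and matching coefficients of each power of t gives A0 = -6/25, so y_p = -6/25.

y = -6/25 + C1*exp(-5*t) + C2*t*exp(-5*t)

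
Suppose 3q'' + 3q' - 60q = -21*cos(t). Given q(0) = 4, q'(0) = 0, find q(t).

q = -7*sin(t)/442 + 104*exp(4*t)/51 + 127*exp(-5*t)/78 + 147*cos(t)/442

Divide through by 3: q'' + q' - 20q = -7*cos(t).
Characteristic equation r² + r - 20 = 0 factors as (r - 4)(r + 5) = 0, so r = 4, -5.
Hence q_h = C1*exp(4*t) + C2*exp(-5*t).
Try q_p = A*cos(t) + B*sin(t). Substituting and equating the coefficients of cos(t) and sin(t) gives A = 147/442, B = -7/442, so q_p = -7*sin(t)/442 + 147*cos(t)/442.
General solution: q = -7*sin(t)/442 + 147*cos(t)/442 + C1*exp(4*t) + C2*exp(-5*t).
Apply the initial conditions: q(0) = 147/442 + C1 + C2 = 4 and q'(0) = -7/442 - 5*C2 + 4*C1 = 0. Solving gives C1 = 104/51, C2 = 127/78.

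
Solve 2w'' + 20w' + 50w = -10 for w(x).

Divide through by 2: w'' + 10w' + 25w = -5.
Characteristic equation r² + 10r + 25 = 0 has discriminant (10)² - 4·(25) = 0, so r = -5 is a repeated root.
Hence w_h = (C1 + C2*x)*exp(-5*x).
For the particular solution try w_p = A0. Substituting and matching coefficients of each power of x gives A0 = -1/5, so w_p = -1/5.

w = -1/5 + C1*exp(-5*x) + C2*x*exp(-5*x)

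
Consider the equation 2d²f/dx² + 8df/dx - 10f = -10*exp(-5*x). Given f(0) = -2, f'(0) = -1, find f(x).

f = -71*exp(x)/36 - exp(-5*x)/36 + 5*x*exp(-5*x)/6

Divide through by 2: f'' + 4f' - 5f = -5*exp(-5*x).
Characteristic equation r² + 4r - 5 = 0 factors as (r - 1)(r + 5) = 0, so r = 1, -5.
Hence f_h = C1*exp(x) + C2*exp(-5*x).
Since exp(-5*x) solves the homogeneous equation (r = -5 is a root of multiplicity 1), multiply the trial by x. Try f_p = A*x*exp(-5*x). Substituting into the equation and dividing by exp(-5*x) gives A = 5/6, so f_p = 5*x*exp(-5*x)/6.
General solution: f = C1*exp(x) + C2*exp(-5*x) + 5*x*exp(-5*x)/6.
Apply the initial conditions: f(0) = C1 + C2 = -2 and f'(0) = 5/6 + C1 - 5*C2 = -1. Solving gives C1 = -71/36, C2 = -1/36.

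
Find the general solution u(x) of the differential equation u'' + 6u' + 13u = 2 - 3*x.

u = 44/169 - 3*x/13 + C1*cos(2*x)*exp(-3*x) + C2*exp(-3*x)*sin(2*x)

Characteristic equation r² + 6r + 13 = 0 has discriminant (6)² - 4·(13) = -16 < 0, so r = -3 ± 2i.
Hence u_h = C1*cos(2*x)*exp(-3*x) + C2*exp(-3*x)*sin(2*x).
For the particular solution try u_p = A0 + A1*x. Substituting and matching coefficients of each power of x gives A0 = 44/169, A1 = -3/13, so u_p = 44/169 - 3*x/13.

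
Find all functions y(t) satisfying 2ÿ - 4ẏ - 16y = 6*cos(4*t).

y = -9*cos(4*t)/80 - 3*sin(4*t)/80 + C1*exp(-2*t) + C2*exp(4*t)

Divide through by 2: y'' - 2y' - 8y = 3*cos(4*t).
Characteristic equation r² - 2r - 8 = 0 factors as (r + 2)(r - 4) = 0, so r = -2, 4.
Hence y_h = C1*exp(-2*t) + C2*exp(4*t).
Try y_p = A*cos(4*t) + B*sin(4*t). Substituting and equating the coefficients of cos(4t) and sin(4t) gives A = -9/80, B = -3/80, so y_p = -9*cos(4*t)/80 - 3*sin(4*t)/80.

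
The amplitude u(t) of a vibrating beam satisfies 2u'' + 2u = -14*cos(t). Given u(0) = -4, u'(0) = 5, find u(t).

u = -4*cos(t) + 5*sin(t) - 7*t*sin(t)/2

Divide through by 2: u'' + u = -7*cos(t).
Characteristic equation r² + 1 = 0 has discriminant (0)² - 4·(1) = -4 < 0, so r = ± i.
Hence u_h = C1*cos(t) + C2*sin(t).
Since ±1i are characteristic roots, multiply the trial by t. Try u_p = t*(A*cos(t) + B*sin(t)). Substituting and equating the coefficients of cos(t) and sin(t) gives A = 0, B = -7/2, so u_p = -7*t*sin(t)/2.
General solution: u = C1*cos(t) + C2*sin(t) - 7*t*sin(t)/2.
Apply the initial conditions: u(0) = C1 = -4 and u'(0) = C2 = 5. Solving gives C1 = -4, C2 = 5.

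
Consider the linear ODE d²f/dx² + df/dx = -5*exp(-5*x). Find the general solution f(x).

Characteristic equation r² + r = 0 factors as (r + 1)r = 0, so r = -1, 0.
Hence f_h = C1*exp(-x) + C2.
Try f_p = A*exp(-5*x). Substituting into the equation and dividing by exp(-5*x) gives A = -1/4, so f_p = -exp(-5*x)/4.

f = C2 - exp(-5*x)/4 + C1*exp(-x)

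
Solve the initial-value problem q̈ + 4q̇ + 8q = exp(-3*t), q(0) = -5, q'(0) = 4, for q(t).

Characteristic equation r² + 4r + 8 = 0 has discriminant (4)² - 4·(8) = -16 < 0, so r = -2 ± 2i.
Hence q_h = C1*cos(2*t)*exp(-2*t) + C2*exp(-2*t)*sin(2*t).
Try q_p = A*exp(-3*t). Substituting into the equation and dividing by exp(-3*t) gives A = 1/5, so q_p = exp(-3*t)/5.
General solution: q = exp(-3*t)/5 + C1*cos(2*t)*exp(-2*t) + C2*exp(-2*t)*sin(2*t).
Apply the initial conditions: q(0) = 1/5 + C1 = -5 and q'(0) = -3/5 - 2*C1 + 2*C2 = 4. Solving gives C1 = -26/5, C2 = -29/10.

q = exp(-3*t)/5 - 29*exp(-2*t)*sin(2*t)/10 - 26*cos(2*t)*exp(-2*t)/5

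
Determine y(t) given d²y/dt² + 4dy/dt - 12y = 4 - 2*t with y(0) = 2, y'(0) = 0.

y = -5/18 + t/6 + 27*exp(2*t)/16 + 85*exp(-6*t)/144

Characteristic equation r² + 4r - 12 = 0 factors as (r + 6)(r - 2) = 0, so r = -6, 2.
Hence y_h = C1*exp(-6*t) + C2*exp(2*t).
For the particular solution try y_p = A0 + A1*t. Substituting and matching coefficients of each power of t gives A0 = -5/18, A1 = 1/6, so y_p = -5/18 + t/6.
General solution: y = -5/18 + t/6 + C1*exp(-6*t) + C2*exp(2*t).
Apply the initial conditions: y(0) = -5/18 + C1 + C2 = 2 and y'(0) = 1/6 - 6*C1 + 2*C2 = 0. Solving gives C1 = 85/144, C2 = 27/16.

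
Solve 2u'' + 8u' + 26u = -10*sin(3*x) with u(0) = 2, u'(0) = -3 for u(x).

u = -sin(3*x)/8 + 3*cos(3*x)/8 + 5*exp(-2*x)*sin(3*x)/24 + 13*cos(3*x)*exp(-2*x)/8

Divide through by 2: u'' + 4u' + 13u = -5*sin(3*x).
Characteristic equation r² + 4r + 13 = 0 has discriminant (4)² - 4·(13) = -36 < 0, so r = -2 ± 3i.
Hence u_h = C1*cos(3*x)*exp(-2*x) + C2*exp(-2*x)*sin(3*x).
Try u_p = A*cos(3*x) + B*sin(3*x). Substituting and equating the coefficients of cos(3x) and sin(3x) gives A = 3/8, B = -1/8, so u_p = -sin(3*x)/8 + 3*cos(3*x)/8.
General solution: u = -sin(3*x)/8 + 3*cos(3*x)/8 + C1*cos(3*x)*exp(-2*x) + C2*exp(-2*x)*sin(3*x).
Apply the initial conditions: u(0) = 3/8 + C1 = 2 and u'(0) = -3/8 - 2*C1 + 3*C2 = -3. Solving gives C1 = 13/8, C2 = 5/24.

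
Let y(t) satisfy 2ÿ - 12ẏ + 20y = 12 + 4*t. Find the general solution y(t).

y = 18/25 + t/5 + C1*cos(t)*exp(3*t) + C2*exp(3*t)*sin(t)

Divide through by 2: y'' - 6y' + 10y = 6 + 2*t.
Characteristic equation r² - 6r + 10 = 0 has discriminant (-6)² - 4·(10) = -4 < 0, so r = 3 ± i.
Hence y_h = C1*cos(t)*exp(3*t) + C2*exp(3*t)*sin(t).
For the particular solution try y_p = A0 + A1*t. Substituting and matching coefficients of each power of t gives A0 = 18/25, A1 = 1/5, so y_p = 18/25 + t/5.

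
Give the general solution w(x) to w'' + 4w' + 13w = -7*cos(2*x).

Characteristic equation r² + 4r + 13 = 0 has discriminant (4)² - 4·(13) = -36 < 0, so r = -2 ± 3i.
Hence w_h = C1*cos(3*x)*exp(-2*x) + C2*exp(-2*x)*sin(3*x).
Try w_p = A*cos(2*x) + B*sin(2*x). Substituting and equating the coefficients of cos(2x) and sin(2x) gives A = -63/145, B = -56/145, so w_p = -63*cos(2*x)/145 - 56*sin(2*x)/145.

w = -63*cos(2*x)/145 - 56*sin(2*x)/145 + C1*cos(3*x)*exp(-2*x) + C2*exp(-2*x)*sin(3*x)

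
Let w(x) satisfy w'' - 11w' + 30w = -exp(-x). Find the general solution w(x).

Characteristic equation r² - 11r + 30 = 0 factors as (r - 6)(r - 5) = 0, so r = 6, 5.
Hence w_h = C1*exp(6*x) + C2*exp(5*x).
Try w_p = A*exp(-x). Substituting into the equation and dividing by exp(-x) gives A = -1/42, so w_p = -exp(-x)/42.

w = -exp(-x)/42 + C1*exp(6*x) + C2*exp(5*x)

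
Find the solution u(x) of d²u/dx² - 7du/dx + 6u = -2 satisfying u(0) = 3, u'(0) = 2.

u = -1/3 - 4*exp(6*x)/15 + 18*exp(x)/5

Characteristic equation r² - 7r + 6 = 0 factors as (r - 1)(r - 6) = 0, so r = 1, 6.
Hence u_h = C1*exp(x) + C2*exp(6*x).
For the particular solution try u_p = A0. Substituting and matching coefficients of each power of x gives A0 = -1/3, so u_p = -1/3.
General solution: u = -1/3 + C1*exp(x) + C2*exp(6*x).
Apply the initial conditions: u(0) = -1/3 + C1 + C2 = 3 and u'(0) = C1 + 6*C2 = 2. Solving gives C1 = 18/5, C2 = -4/15.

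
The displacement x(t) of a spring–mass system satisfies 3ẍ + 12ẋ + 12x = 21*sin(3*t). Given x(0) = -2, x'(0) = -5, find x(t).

Divide through by 3: x'' + 4x' + 4x = 7*sin(3*t).
Characteristic equation r² + 4r + 4 = 0 has discriminant (4)² - 4·(4) = 0, so r = -2 is a repeated root.
Hence x_h = (C1 + C2*t)*exp(-2*t).
Try x_p = A*cos(3*t) + B*sin(3*t). Substituting and equating the coefficients of cos(3t) and sin(3t) gives A = -84/169, B = -35/169, so x_p = -84*cos(3*t)/169 - 35*sin(3*t)/169.
General solution: x = -84*cos(3*t)/169 - 35*sin(3*t)/169 + C1*exp(-2*t) + C2*t*exp(-2*t).
Apply the initial conditions: x(0) = -84/169 + C1 = -2 and x'(0) = -105/169 + C2 - 2*C1 = -5. Solving gives C1 = -254/169, C2 = -96/13.

x = -254*exp(-2*t)/169 - 84*cos(3*t)/169 - 35*sin(3*t)/169 - 96*t*exp(-2*t)/13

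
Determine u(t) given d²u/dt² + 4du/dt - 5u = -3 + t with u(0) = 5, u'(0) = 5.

Characteristic equation r² + 4r - 5 = 0 factors as (r - 1)(r + 5) = 0, so r = 1, -5.
Hence u_h = C1*exp(t) + C2*exp(-5*t).
For the particular solution try u_p = A0 + A1*t. Substituting and matching coefficients of each power of t gives A0 = 11/25, A1 = -1/5, so u_p = 11/25 - t/5.
General solution: u = 11/25 - t/5 + C1*exp(t) + C2*exp(-5*t).
Apply the initial conditions: u(0) = 11/25 + C1 + C2 = 5 and u'(0) = -1/5 + C1 - 5*C2 = 5. Solving gives C1 = 14/3, C2 = -8/75.

u = 11/25 - 8*exp(-5*t)/75 - t/5 + 14*exp(t)/3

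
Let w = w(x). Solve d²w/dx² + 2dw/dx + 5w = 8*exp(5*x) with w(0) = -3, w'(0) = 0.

Characteristic equation r² + 2r + 5 = 0 has discriminant (2)² - 4·(5) = -16 < 0, so r = -1 ± 2i.
Hence w_h = C1*cos(2*x)*exp(-x) + C2*exp(-x)*sin(2*x).
Try w_p = A*exp(5*x). Substituting into the equation and dividing by exp(5*x) gives A = 1/5, so w_p = exp(5*x)/5.
General solution: w = exp(5*x)/5 + C1*cos(2*x)*exp(-x) + C2*exp(-x)*sin(2*x).
Apply the initial conditions: w(0) = 1/5 + C1 = -3 and w'(0) = 1 - C1 + 2*C2 = 0. Solving gives C1 = -16/5, C2 = -21/10.

w = exp(5*x)/5 - 21*exp(-x)*sin(2*x)/10 - 16*cos(2*x)*exp(-x)/5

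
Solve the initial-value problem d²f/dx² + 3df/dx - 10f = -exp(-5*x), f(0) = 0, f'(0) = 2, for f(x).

Characteristic equation r² + 3r - 10 = 0 factors as (r + 5)(r - 2) = 0, so r = -5, 2.
Hence f_h = C1*exp(-5*x) + C2*exp(2*x).
Since exp(-5*x) solves the homogeneous equation (r = -5 is a root of multiplicity 1), multiply the trial by x. Try f_p = A*x*exp(-5*x). Substituting into the equation and dividing by exp(-5*x) gives A = 1/7, so f_p = x*exp(-5*x)/7.
General solution: f = C1*exp(-5*x) + C2*exp(2*x) + x*exp(-5*x)/7.
Apply the initial conditions: f(0) = C1 + C2 = 0 and f'(0) = 1/7 - 5*C1 + 2*C2 = 2. Solving gives C1 = -13/49, C2 = 13/49.

f = -13*exp(-5*x)/49 + 13*exp(2*x)/49 + x*exp(-5*x)/7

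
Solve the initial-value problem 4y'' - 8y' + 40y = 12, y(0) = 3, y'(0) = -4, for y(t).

y = 3/10 - 67*exp(t)*sin(3*t)/30 + 27*cos(3*t)*exp(t)/10

Divide through by 4: y'' - 2y' + 10y = 3.
Characteristic equation r² - 2r + 10 = 0 has discriminant (-2)² - 4·(10) = -36 < 0, so r = 1 ± 3i.
Hence y_h = C1*cos(3*t)*exp(t) + C2*exp(t)*sin(3*t).
For the particular solution try y_p = A0. Substituting and matching coefficients of each power of t gives A0 = 3/10, so y_p = 3/10.
General solution: y = 3/10 + C1*cos(3*t)*exp(t) + C2*exp(t)*sin(3*t).
Apply the initial conditions: y(0) = 3/10 + C1 = 3 and y'(0) = C1 + 3*C2 = -4. Solving gives C1 = 27/10, C2 = -67/30.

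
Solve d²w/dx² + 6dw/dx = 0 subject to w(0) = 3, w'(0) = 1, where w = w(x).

w = 19/6 - exp(-6*x)/6

Characteristic equation r² + 6r = 0 factors as (r + 6)r = 0, so r = -6, 0.
Hence w_h = C1*exp(-6*x) + C2.
Apply the initial conditions: w(0) = C1 + C2 = 3 and w'(0) = -6*C1 = 1. Solving gives C1 = -1/6, C2 = 19/6.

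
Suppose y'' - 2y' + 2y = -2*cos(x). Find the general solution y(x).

y = -2*cos(x)/5 + 4*sin(x)/5 + C1*cos(x)*exp(x) + C2*exp(x)*sin(x)

Characteristic equation r² - 2r + 2 = 0 has discriminant (-2)² - 4·(2) = -4 < 0, so r = 1 ± i.
Hence y_h = C1*cos(x)*exp(x) + C2*exp(x)*sin(x).
Try y_p = A*cos(x) + B*sin(x). Substituting and equating the coefficients of cos(x) and sin(x) gives A = -2/5, B = 4/5, so y_p = -2*cos(x)/5 + 4*sin(x)/5.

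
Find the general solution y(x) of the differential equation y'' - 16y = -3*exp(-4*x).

y = C1*exp(4*x) + C2*exp(-4*x) + 3*x*exp(-4*x)/8

Characteristic equation r² - 16 = 0 factors as (r - 4)(r + 4) = 0, so r = 4, -4.
Hence y_h = C1*exp(4*x) + C2*exp(-4*x).
Since exp(-4*x) solves the homogeneous equation (r = -4 is a root of multiplicity 1), multiply the trial by x. Try y_p = A*x*exp(-4*x). Substituting into the equation and dividing by exp(-4*x) gives A = 3/8, so y_p = 3*x*exp(-4*x)/8.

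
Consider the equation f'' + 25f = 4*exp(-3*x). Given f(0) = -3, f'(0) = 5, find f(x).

f = -53*cos(5*x)/17 + 2*exp(-3*x)/17 + 91*sin(5*x)/85

Characteristic equation r² + 25 = 0 has discriminant (0)² - 4·(25) = -100 < 0, so r = ± 5i.
Hence f_h = C1*cos(5*x) + C2*sin(5*x).
Try f_p = A*exp(-3*x). Substituting into the equation and dividing by exp(-3*x) gives A = 2/17, so f_p = 2*exp(-3*x)/17.
General solution: f = 2*exp(-3*x)/17 + C1*cos(5*x) + C2*sin(5*x).
Apply the initial conditions: f(0) = 2/17 + C1 = -3 and f'(0) = -6/17 + 5*C2 = 5. Solving gives C1 = -53/17, C2 = 91/85.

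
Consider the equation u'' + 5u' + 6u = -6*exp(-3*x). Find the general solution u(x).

u = C1*exp(-2*x) + C2*exp(-3*x) + 6*x*exp(-3*x)

Characteristic equation r² + 5r + 6 = 0 factors as (r + 2)(r + 3) = 0, so r = -2, -3.
Hence u_h = C1*exp(-2*x) + C2*exp(-3*x).
Since exp(-3*x) solves the homogeneous equation (r = -3 is a root of multiplicity 1), multiply the trial by x. Try u_p = A*x*exp(-3*x). Substituting into the equation and dividing by exp(-3*x) gives A = 6, so u_p = 6*x*exp(-3*x).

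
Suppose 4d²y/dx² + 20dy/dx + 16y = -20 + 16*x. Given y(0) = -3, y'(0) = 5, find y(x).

y = -5/2 + x - 7*exp(-4*x)/6 + 2*exp(-x)/3

Divide through by 4: y'' + 5y' + 4y = -5 + 4*x.
Characteristic equation r² + 5r + 4 = 0 factors as (r + 4)(r + 1) = 0, so r = -4, -1.
Hence y_h = C1*exp(-4*x) + C2*exp(-x).
For the particular solution try y_p = A0 + A1*x. Substituting and matching coefficients of each power of x gives A0 = -5/2, A1 = 1, so y_p = -5/2 + x.
General solution: y = -5/2 + x + C1*exp(-4*x) + C2*exp(-x).
Apply the initial conditions: y(0) = -5/2 + C1 + C2 = -3 and y'(0) = 1 - C2 - 4*C1 = 5. Solving gives C1 = -7/6, C2 = 2/3.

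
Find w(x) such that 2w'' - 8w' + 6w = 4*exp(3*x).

Divide through by 2: w'' - 4w' + 3w = 2*exp(3*x).
Characteristic equation r² - 4r + 3 = 0 factors as (r - 3)(r - 1) = 0, so r = 3, 1.
Hence w_h = C1*exp(3*x) + C2*exp(x).
Since exp(3*x) solves the homogeneous equation (r = 3 is a root of multiplicity 1), multiply the trial by x. Try w_p = A*x*exp(3*x). Substituting into the equation and dividing by exp(3*x) gives A = 1, so w_p = x*exp(3*x).

w = C1*exp(3*x) + C2*exp(x) + x*exp(3*x)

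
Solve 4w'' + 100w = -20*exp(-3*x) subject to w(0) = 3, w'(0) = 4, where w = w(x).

Divide through by 4: w'' + 25w = -5*exp(-3*x).
Characteristic equation r² + 25 = 0 has discriminant (0)² - 4·(25) = -100 < 0, so r = ± 5i.
Hence w_h = C1*cos(5*x) + C2*sin(5*x).
Try w_p = A*exp(-3*x). Substituting into the equation and dividing by exp(-3*x) gives A = -5/34, so w_p = -5*exp(-3*x)/34.
General solution: w = -5*exp(-3*x)/34 + C1*cos(5*x) + C2*sin(5*x).
Apply the initial conditions: w(0) = -5/34 + C1 = 3 and w'(0) = 15/34 + 5*C2 = 4. Solving gives C1 = 107/34, C2 = 121/170.

w = -5*exp(-3*x)/34 + 107*cos(5*x)/34 + 121*sin(5*x)/170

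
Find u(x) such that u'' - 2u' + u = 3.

Characteristic equation r² - 2r + 1 = 0 has discriminant (-2)² - 4·(1) = 0, so r = 1 is a repeated root.
Hence u_h = (C1 + C2*x)*exp(x).
For the particular solution try u_p = A0. Substituting and matching coefficients of each power of x gives A0 = 3, so u_p = 3.

u = 3 + C1*exp(x) + C2*x*exp(x)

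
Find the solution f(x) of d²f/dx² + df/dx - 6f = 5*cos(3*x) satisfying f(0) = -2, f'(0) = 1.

Characteristic equation r² + r - 6 = 0 factors as (r + 3)(r - 2) = 0, so r = -3, 2.
Hence f_h = C1*exp(-3*x) + C2*exp(2*x).
Try f_p = A*cos(3*x) + B*sin(3*x). Substituting and equating the coefficients of cos(3x) and sin(3x) gives A = -25/78, B = 5/78, so f_p = -25*cos(3*x)/78 + 5*sin(3*x)/78.
General solution: f = -25*cos(3*x)/78 + 5*sin(3*x)/78 + C1*exp(-3*x) + C2*exp(2*x).
Apply the initial conditions: f(0) = -25/78 + C1 + C2 = -2 and f'(0) = 5/26 - 3*C1 + 2*C2 = 1. Solving gives C1 = -5/6, C2 = -11/13.

f = -25*cos(3*x)/78 - 11*exp(2*x)/13 - 5*exp(-3*x)/6 + 5*sin(3*x)/78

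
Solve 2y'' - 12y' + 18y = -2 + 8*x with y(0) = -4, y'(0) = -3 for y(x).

Divide through by 2: y'' - 6y' + 9y = -1 + 4*x.
Characteristic equation r² - 6r + 9 = 0 has discriminant (-6)² - 4·(9) = 0, so r = 3 is a repeated root.
Hence y_h = (C1 + C2*x)*exp(3*x).
For the particular solution try y_p = A0 + A1*x. Substituting and matching coefficients of each power of x gives A0 = 5/27, A1 = 4/9, so y_p = 5/27 + 4*x/9.
General solution: y = 5/27 + 4*x/9 + C1*exp(3*x) + C2*x*exp(3*x).
Apply the initial conditions: y(0) = 5/27 + C1 = -4 and y'(0) = 4/9 + C2 + 3*C1 = -3. Solving gives C1 = -113/27, C2 = 82/9.

y = 5/27 - 113*exp(3*x)/27 + 4*x/9 + 82*x*exp(3*x)/9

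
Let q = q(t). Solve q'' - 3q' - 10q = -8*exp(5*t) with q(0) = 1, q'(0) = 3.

q = 6*exp(-2*t)/49 + 43*exp(5*t)/49 - 8*t*exp(5*t)/7

Characteristic equation r² - 3r - 10 = 0 factors as (r - 5)(r + 2) = 0, so r = 5, -2.
Hence q_h = C1*exp(5*t) + C2*exp(-2*t).
Since exp(5*t) solves the homogeneous equation (r = 5 is a root of multiplicity 1), multiply the trial by t. Try q_p = A*t*exp(5*t). Substituting into the equation and dividing by exp(5*t) gives A = -8/7, so q_p = -8*t*exp(5*t)/7.
General solution: q = C1*exp(5*t) + C2*exp(-2*t) - 8*t*exp(5*t)/7.
Apply the initial conditions: q(0) = C1 + C2 = 1 and q'(0) = -8/7 - 2*C2 + 5*C1 = 3. Solving gives C1 = 43/49, C2 = 6/49.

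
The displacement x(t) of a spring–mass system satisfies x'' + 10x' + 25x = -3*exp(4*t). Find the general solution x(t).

Characteristic equation r² + 10r + 25 = 0 has discriminant (10)² - 4·(25) = 0, so r = -5 is a repeated root.
Hence x_h = (C1 + C2*t)*exp(-5*t).
Try x_p = A*exp(4*t). Substituting into the equation and dividing by exp(4*t) gives A = -1/27, so x_p = -exp(4*t)/27.

x = -exp(4*t)/27 + C1*exp(-5*t) + C2*t*exp(-5*t)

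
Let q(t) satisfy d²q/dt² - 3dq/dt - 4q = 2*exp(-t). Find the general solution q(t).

Characteristic equation r² - 3r - 4 = 0 factors as (r - 4)(r + 1) = 0, so r = 4, -1.
Hence q_h = C1*exp(4*t) + C2*exp(-t).
Since exp(-t) solves the homogeneous equation (r = -1 is a root of multiplicity 1), multiply the trial by t. Try q_p = A*t*exp(-t). Substituting into the equation and dividing by exp(-t) gives A = -2/5, so q_p = -2*t*exp(-t)/5.

q = C1*exp(4*t) + C2*exp(-t) - 2*t*exp(-t)/5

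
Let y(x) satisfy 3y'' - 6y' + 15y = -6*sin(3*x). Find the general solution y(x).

y = -3*cos(3*x)/13 + 2*sin(3*x)/13 + C1*cos(2*x)*exp(x) + C2*exp(x)*sin(2*x)

Divide through by 3: y'' - 2y' + 5y = -2*sin(3*x).
Characteristic equation r² - 2r + 5 = 0 has discriminant (-2)² - 4·(5) = -16 < 0, so r = 1 ± 2i.
Hence y_h = C1*cos(2*x)*exp(x) + C2*exp(x)*sin(2*x).
Try y_p = A*cos(3*x) + B*sin(3*x). Substituting and equating the coefficients of cos(3x) and sin(3x) gives A = -3/13, B = 2/13, so y_p = -3*cos(3*x)/13 + 2*sin(3*x)/13.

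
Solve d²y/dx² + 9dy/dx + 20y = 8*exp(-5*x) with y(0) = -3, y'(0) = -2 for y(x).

Characteristic equation r² + 9r + 20 = 0 factors as (r + 5)(r + 4) = 0, so r = -5, -4.
Hence y_h = C1*exp(-5*x) + C2*exp(-4*x).
Since exp(-5*x) solves the homogeneous equation (r = -5 is a root of multiplicity 1), multiply the trial by x. Try y_p = A*x*exp(-5*x). Substituting into the equation and dividing by exp(-5*x) gives A = -8, so y_p = -8*x*exp(-5*x).
General solution: y = C1*exp(-5*x) + C2*exp(-4*x) - 8*x*exp(-5*x).
Apply the initial conditions: y(0) = C1 + C2 = -3 and y'(0) = -8 - 5*C1 - 4*C2 = -2. Solving gives C1 = 6, C2 = -9.

y = -9*exp(-4*x) + 6*exp(-5*x) - 8*x*exp(-5*x)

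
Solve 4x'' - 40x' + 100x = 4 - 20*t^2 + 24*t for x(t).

x = 11/125 - t**2/5 + 2*t/25 + C1*exp(5*t) + C2*t*exp(5*t)

Divide through by 4: x'' - 10x' + 25x = 1 - 5*t^2 + 6*t.
Characteristic equation r² - 10r + 25 = 0 has discriminant (-10)² - 4·(25) = 0, so r = 5 is a repeated root.
Hence x_h = (C1 + C2*t)*exp(5*t).
For the particular solution try x_p = A0 + A1*t + A2*t^2. Substituting and matching coefficients of each power of t gives A0 = 11/125, A1 = 2/25, A2 = -1/5, so x_p = 11/125 - t^2/5 + 2*t/25.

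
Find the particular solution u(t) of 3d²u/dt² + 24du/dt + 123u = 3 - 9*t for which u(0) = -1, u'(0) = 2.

u = 65/1681 - 3*t/41 - 3499*exp(-4*t)*sin(5*t)/8405 - 1746*cos(5*t)*exp(-4*t)/1681

Divide through by 3: u'' + 8u' + 41u = 1 - 3*t.
Characteristic equation r² + 8r + 41 = 0 has discriminant (8)² - 4·(41) = -100 < 0, so r = -4 ± 5i.
Hence u_h = C1*cos(5*t)*exp(-4*t) + C2*exp(-4*t)*sin(5*t).
For the particular solution try u_p = A0 + A1*t. Substituting and matching coefficients of each power of t gives A0 = 65/1681, A1 = -3/41, so u_p = 65/1681 - 3*t/41.
General solution: u = 65/1681 - 3*t/41 + C1*cos(5*t)*exp(-4*t) + C2*exp(-4*t)*sin(5*t).
Apply the initial conditions: u(0) = 65/1681 + C1 = -1 and u'(0) = -3/41 - 4*C1 + 5*C2 = 2. Solving gives C1 = -1746/1681, C2 = -3499/8405.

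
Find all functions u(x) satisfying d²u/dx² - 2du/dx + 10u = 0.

u = C1*cos(3*x)*exp(x) + C2*exp(x)*sin(3*x)

Characteristic equation r² - 2r + 10 = 0 has discriminant (-2)² - 4·(10) = -36 < 0, so r = 1 ± 3i.
Hence u_h = C1*cos(3*x)*exp(x) + C2*exp(x)*sin(3*x).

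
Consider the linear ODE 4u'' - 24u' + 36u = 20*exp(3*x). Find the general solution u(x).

Divide through by 4: u'' - 6u' + 9u = 5*exp(3*x).
Characteristic equation r² - 6r + 9 = 0 has discriminant (-6)² - 4·(9) = 0, so r = 3 is a repeated root.
Hence u_h = (C1 + C2*x)*exp(3*x).
Since exp(3*x) solves the homogeneous equation (r = 3 is a root of multiplicity 2), multiply the trial by x^2. Try u_p = A*x^2*exp(3*x). Substituting into the equation and dividing by exp(3*x) gives A = 5/2, so u_p = 5*x^2*exp(3*x)/2.

u = C1*exp(3*x) + 5*x**2*exp(3*x)/2 + C2*x*exp(3*x)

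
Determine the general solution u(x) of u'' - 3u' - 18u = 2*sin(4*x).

u = -17*sin(4*x)/325 + 6*cos(4*x)/325 + C1*exp(-3*x) + C2*exp(6*x)

Characteristic equation r² - 3r - 18 = 0 factors as (r + 3)(r - 6) = 0, so r = -3, 6.
Hence u_h = C1*exp(-3*x) + C2*exp(6*x).
Try u_p = A*cos(4*x) + B*sin(4*x). Substituting and equating the coefficients of cos(4x) and sin(4x) gives A = 6/325, B = -17/325, so u_p = -17*sin(4*x)/325 + 6*cos(4*x)/325.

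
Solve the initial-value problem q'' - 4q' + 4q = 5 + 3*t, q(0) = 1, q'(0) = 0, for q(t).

Characteristic equation r² - 4r + 4 = 0 has discriminant (-4)² - 4·(4) = 0, so r = 2 is a repeated root.
Hence q_h = (C1 + C2*t)*exp(2*t).
For the particular solution try q_p = A0 + A1*t. Substituting and matching coefficients of each power of t gives A0 = 2, A1 = 3/4, so q_p = 2 + 3*t/4.
General solution: q = 2 + 3*t/4 + C1*exp(2*t) + C2*t*exp(2*t).
Apply the initial conditions: q(0) = 2 + C1 = 1 and q'(0) = 3/4 + C2 + 2*C1 = 0. Solving gives C1 = -1, C2 = 5/4.

q = 2 - exp(2*t) + 3*t/4 + 5*t*exp(2*t)/4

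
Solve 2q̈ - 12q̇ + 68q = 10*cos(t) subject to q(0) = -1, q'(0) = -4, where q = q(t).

Divide through by 2: q'' - 6q' + 34q = 5*cos(t).
Characteristic equation r² - 6r + 34 = 0 has discriminant (-6)² - 4·(34) = -100 < 0, so r = 3 ± 5i.
Hence q_h = C1*cos(5*t)*exp(3*t) + C2*exp(3*t)*sin(5*t).
Try q_p = A*cos(t) + B*sin(t). Substituting and equating the coefficients of cos(t) and sin(t) gives A = 11/75, B = -2/75, so q_p = -2*sin(t)/75 + 11*cos(t)/75.
General solution: q = -2*sin(t)/75 + 11*cos(t)/75 + C1*cos(5*t)*exp(3*t) + C2*exp(3*t)*sin(5*t).
Apply the initial conditions: q(0) = 11/75 + C1 = -1 and q'(0) = -2/75 + 3*C1 + 5*C2 = -4. Solving gives C1 = -86/75, C2 = -8/75.

q = -2*sin(t)/75 + 11*cos(t)/75 - 86*cos(5*t)*exp(3*t)/75 - 8*exp(3*t)*sin(5*t)/75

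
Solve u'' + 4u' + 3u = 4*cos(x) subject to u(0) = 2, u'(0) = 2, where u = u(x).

Characteristic equation r² + 4r + 3 = 0 factors as (r + 1)(r + 3) = 0, so r = -1, -3.
Hence u_h = C1*exp(-x) + C2*exp(-3*x).
Try u_p = A*cos(x) + B*sin(x). Substituting and equating the coefficients of cos(x) and sin(x) gives A = 2/5, B = 4/5, so u_p = 2*cos(x)/5 + 4*sin(x)/5.
General solution: u = 2*cos(x)/5 + 4*sin(x)/5 + C1*exp(-x) + C2*exp(-3*x).
Apply the initial conditions: u(0) = 2/5 + C1 + C2 = 2 and u'(0) = 4/5 - C1 - 3*C2 = 2. Solving gives C1 = 3, C2 = -7/5.

u = 3*exp(-x) - 7*exp(-3*x)/5 + 2*cos(x)/5 + 4*sin(x)/5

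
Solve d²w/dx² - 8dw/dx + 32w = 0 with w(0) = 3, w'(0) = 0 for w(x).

Characteristic equation r² - 8r + 32 = 0 has discriminant (-8)² - 4·(32) = -64 < 0, so r = 4 ± 4i.
Hence w_h = C1*cos(4*x)*exp(4*x) + C2*exp(4*x)*sin(4*x).
Apply the initial conditions: w(0) = C1 = 3 and w'(0) = 4*C1 + 4*C2 = 0. Solving gives C1 = 3, C2 = -3.

w = -3*exp(4*x)*sin(4*x) + 3*cos(4*x)*exp(4*x)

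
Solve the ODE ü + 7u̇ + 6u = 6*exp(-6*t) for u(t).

u = C1*exp(-t) + C2*exp(-6*t) - 6*t*exp(-6*t)/5

Characteristic equation r² + 7r + 6 = 0 factors as (r + 1)(r + 6) = 0, so r = -1, -6.
Hence u_h = C1*exp(-t) + C2*exp(-6*t).
Since exp(-6*t) solves the homogeneous equation (r = -6 is a root of multiplicity 1), multiply the trial by t. Try u_p = A*t*exp(-6*t). Substituting into the equation and dividing by exp(-6*t) gives A = -6/5, so u_p = -6*t*exp(-6*t)/5.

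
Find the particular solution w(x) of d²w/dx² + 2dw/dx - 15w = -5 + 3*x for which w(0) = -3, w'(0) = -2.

w = 23/75 - 203*exp(-5*x)/200 - 55*exp(3*x)/24 - x/5

Characteristic equation r² + 2r - 15 = 0 factors as (r - 3)(r + 5) = 0, so r = 3, -5.
Hence w_h = C1*exp(3*x) + C2*exp(-5*x).
For the particular solution try w_p = A0 + A1*x. Substituting and matching coefficients of each power of x gives A0 = 23/75, A1 = -1/5, so w_p = 23/75 - x/5.
General solution: w = 23/75 - x/5 + C1*exp(3*x) + C2*exp(-5*x).
Apply the initial conditions: w(0) = 23/75 + C1 + C2 = -3 and w'(0) = -1/5 - 5*C2 + 3*C1 = -2. Solving gives C1 = -55/24, C2 = -203/200.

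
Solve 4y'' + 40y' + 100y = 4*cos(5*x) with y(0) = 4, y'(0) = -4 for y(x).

Divide through by 4: y'' + 10y' + 25y = cos(5*x).
Characteristic equation r² + 10r + 25 = 0 has discriminant (10)² - 4·(25) = 0, so r = -5 is a repeated root.
Hence y_h = (C1 + C2*x)*exp(-5*x).
Try y_p = A*cos(5*x) + B*sin(5*x). Substituting and equating the coefficients of cos(5x) and sin(5x) gives A = 0, B = 1/50, so y_p = sin(5*x)/50.
General solution: y = sin(5*x)/50 + C1*exp(-5*x) + C2*x*exp(-5*x).
Apply the initial conditions: y(0) = C1 = 4 and y'(0) = 1/10 + C2 - 5*C1 = -4. Solving gives C1 = 4, C2 = 159/10.

y = 4*exp(-5*x) + sin(5*x)/50 + 159*x*exp(-5*x)/10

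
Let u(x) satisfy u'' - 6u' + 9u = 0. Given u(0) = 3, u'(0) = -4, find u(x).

u = 3*exp(3*x) - 13*x*exp(3*x)

Characteristic equation r² - 6r + 9 = 0 has discriminant (-6)² - 4·(9) = 0, so r = 3 is a repeated root.
Hence u_h = (C1 + C2*x)*exp(3*x).
Apply the initial conditions: u(0) = C1 = 3 and u'(0) = C2 + 3*C1 = -4. Solving gives C1 = 3, C2 = -13.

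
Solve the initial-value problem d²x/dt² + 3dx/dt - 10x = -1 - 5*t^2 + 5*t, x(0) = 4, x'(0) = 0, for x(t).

x = 7/50 + t**2/2 - t/5 + 39*exp(2*t)/14 + 188*exp(-5*t)/175

Characteristic equation r² + 3r - 10 = 0 factors as (r + 5)(r - 2) = 0, so r = -5, 2.
Hence x_h = C1*exp(-5*t) + C2*exp(2*t).
For the particular solution try x_p = A0 + A1*t + A2*t^2. Substituting and matching coefficients of each power of t gives A0 = 7/50, A1 = -1/5, A2 = 1/2, so x_p = 7/50 + t^2/2 - t/5.
General solution: x = 7/50 + t^2/2 - t/5 + C1*exp(-5*t) + C2*exp(2*t).
Apply the initial conditions: x(0) = 7/50 + C1 + C2 = 4 and x'(0) = -1/5 - 5*C1 + 2*C2 = 0. Solving gives C1 = 188/175, C2 = 39/14.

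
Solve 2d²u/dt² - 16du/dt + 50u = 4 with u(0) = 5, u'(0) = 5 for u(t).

Divide through by 2: u'' - 8u' + 25u = 2.
Characteristic equation r² - 8r + 25 = 0 has discriminant (-8)² - 4·(25) = -36 < 0, so r = 4 ± 3i.
Hence u_h = C1*cos(3*t)*exp(4*t) + C2*exp(4*t)*sin(3*t).
For the particular solution try u_p = A0. Substituting and matching coefficients of each power of t gives A0 = 2/25, so u_p = 2/25.
General solution: u = 2/25 + C1*cos(3*t)*exp(4*t) + C2*exp(4*t)*sin(3*t).
Apply the initial conditions: u(0) = 2/25 + C1 = 5 and u'(0) = 3*C2 + 4*C1 = 5. Solving gives C1 = 123/25, C2 = -367/75.

u = 2/25 - 367*exp(4*t)*sin(3*t)/75 + 123*cos(3*t)*exp(4*t)/25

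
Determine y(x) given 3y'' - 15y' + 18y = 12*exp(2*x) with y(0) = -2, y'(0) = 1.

y = -11*exp(2*x) + 9*exp(3*x) - 4*x*exp(2*x)

Divide through by 3: y'' - 5y' + 6y = 4*exp(2*x).
Characteristic equation r² - 5r + 6 = 0 factors as (r - 2)(r - 3) = 0, so r = 2, 3.
Hence y_h = C1*exp(2*x) + C2*exp(3*x).
Since exp(2*x) solves the homogeneous equation (r = 2 is a root of multiplicity 1), multiply the trial by x. Try y_p = A*x*exp(2*x). Substituting into the equation and dividing by exp(2*x) gives A = -4, so y_p = -4*x*exp(2*x).
General solution: y = C1*exp(2*x) + C2*exp(3*x) - 4*x*exp(2*x).
Apply the initial conditions: y(0) = C1 + C2 = -2 and y'(0) = -4 + 2*C1 + 3*C2 = 1. Solving gives C1 = -11, C2 = 9.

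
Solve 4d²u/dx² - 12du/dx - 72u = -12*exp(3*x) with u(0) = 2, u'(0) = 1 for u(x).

u = exp(3*x)/6 + 2*exp(6*x)/3 + 7*exp(-3*x)/6

Divide through by 4: u'' - 3u' - 18u = -3*exp(3*x).
Characteristic equation r² - 3r - 18 = 0 factors as (r + 3)(r - 6) = 0, so r = -3, 6.
Hence u_h = C1*exp(-3*x) + C2*exp(6*x).
Try u_p = A*exp(3*x). Substituting into the equation and dividing by exp(3*x) gives A = 1/6, so u_p = exp(3*x)/6.
General solution: u = exp(3*x)/6 + C1*exp(-3*x) + C2*exp(6*x).
Apply the initial conditions: u(0) = 1/6 + C1 + C2 = 2 and u'(0) = 1/2 - 3*C1 + 6*C2 = 1. Solving gives C1 = 7/6, C2 = 2/3.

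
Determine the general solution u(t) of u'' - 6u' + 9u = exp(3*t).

u = C1*exp(3*t) + t**2*exp(3*t)/2 + C2*t*exp(3*t)

Characteristic equation r² - 6r + 9 = 0 has discriminant (-6)² - 4·(9) = 0, so r = 3 is a repeated root.
Hence u_h = (C1 + C2*t)*exp(3*t).
Since exp(3*t) solves the homogeneous equation (r = 3 is a root of multiplicity 2), multiply the trial by t^2. Try u_p = A*t^2*exp(3*t). Substituting into the equation and dividing by exp(3*t) gives A = 1/2, so u_p = t^2*exp(3*t)/2.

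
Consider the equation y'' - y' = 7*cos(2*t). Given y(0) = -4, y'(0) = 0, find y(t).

Characteristic equation r² - r = 0 factors as (r - 1)r = 0, so r = 1, 0.
Hence y_h = C1*exp(t) + C2.
Try y_p = A*cos(2*t) + B*sin(2*t). Substituting and equating the coefficients of cos(2t) and sin(2t) gives A = -7/5, B = -7/10, so y_p = -7*cos(2*t)/5 - 7*sin(2*t)/10.
General solution: y = C2 - 7*cos(2*t)/5 - 7*sin(2*t)/10 + C1*exp(t).
Apply the initial conditions: y(0) = -7/5 + C1 + C2 = -4 and y'(0) = -7/5 + C1 = 0. Solving gives C1 = 7/5, C2 = -4.

y = -4 - 7*cos(2*t)/5 - 7*sin(2*t)/10 + 7*exp(t)/5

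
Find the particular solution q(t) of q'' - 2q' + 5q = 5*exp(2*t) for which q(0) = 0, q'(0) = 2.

Characteristic equation r² - 2r + 5 = 0 has discriminant (-2)² - 4·(5) = -16 < 0, so r = 1 ± 2i.
Hence q_h = C1*cos(2*t)*exp(t) + C2*exp(t)*sin(2*t).
Try q_p = A*exp(2*t). Substituting into the equation and dividing by exp(2*t) gives A = 1, so q_p = exp(2*t).
General solution: q = C1*cos(2*t)*exp(t) + C2*exp(t)*sin(2*t) + exp(2*t).
Apply the initial conditions: q(0) = 1 + C1 = 0 and q'(0) = 2 + C1 + 2*C2 = 2. Solving gives C1 = -1, C2 = 1/2.

q = exp(t)*sin(2*t)/2 - cos(2*t)*exp(t) + exp(2*t)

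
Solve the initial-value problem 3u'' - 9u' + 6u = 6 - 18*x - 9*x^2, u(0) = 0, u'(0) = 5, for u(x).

Divide through by 3: u'' - 3u' + 2u = 2 - 6*x - 3*x^2.
Characteristic equation r² - 3r + 2 = 0 factors as (r - 1)(r - 2) = 0, so r = 1, 2.
Hence u_h = C1*exp(x) + C2*exp(2*x).
For the particular solution try u_p = A0 + A1*x + A2*x^2. Substituting and matching coefficients of each power of x gives A0 = -35/4, A1 = -15/2, A2 = -3/2, so u_p = -35/4 - 15*x/2 - 3*x^2/2.
General solution: u = -35/4 - 15*x/2 - 3*x^2/2 + C1*exp(x) + C2*exp(2*x).
Apply the initial conditions: u(0) = -35/4 + C1 + C2 = 0 and u'(0) = -15/2 + C1 + 2*C2 = 5. Solving gives C1 = 5, C2 = 15/4.

u = -35/4 + 5*exp(x) - 15*x/2 - 3*x**2/2 + 15*exp(2*x)/4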